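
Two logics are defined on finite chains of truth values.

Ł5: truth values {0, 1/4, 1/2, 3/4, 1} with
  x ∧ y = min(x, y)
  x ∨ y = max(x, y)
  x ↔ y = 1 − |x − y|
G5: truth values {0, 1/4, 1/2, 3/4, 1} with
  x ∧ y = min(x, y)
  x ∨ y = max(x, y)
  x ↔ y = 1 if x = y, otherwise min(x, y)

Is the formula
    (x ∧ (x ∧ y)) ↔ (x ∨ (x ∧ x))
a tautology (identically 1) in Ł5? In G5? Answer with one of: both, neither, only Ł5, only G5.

In Ł5: at x = 1/4, y = 0 the value is 3/4 — not a tautology.
In G5: at x = 1/4, y = 0 the value is 0 — not a tautology.

neither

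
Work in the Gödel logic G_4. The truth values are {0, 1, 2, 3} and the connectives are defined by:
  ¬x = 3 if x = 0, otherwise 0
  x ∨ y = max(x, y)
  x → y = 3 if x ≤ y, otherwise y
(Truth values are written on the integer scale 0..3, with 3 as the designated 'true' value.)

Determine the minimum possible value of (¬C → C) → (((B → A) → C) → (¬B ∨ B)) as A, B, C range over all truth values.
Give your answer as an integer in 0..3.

1

Take A = 0, B = 1, C = 1:
¬C = ¬1 = 0
¬C → C = 0 → 1 = 3
B → A = 1 → 0 = 0
(B → A) → C = 0 → 1 = 3
¬B = ¬1 = 0
¬B ∨ B = 0 ∨ 1 = 1
((B → A) → C) → (¬B ∨ B) = 3 → 1 = 1
(¬C → C) → (((B → A) → C) → (¬B ∨ B)) = 3 → 1 = 1
No assignment yields a value below 1, so this is the minimum.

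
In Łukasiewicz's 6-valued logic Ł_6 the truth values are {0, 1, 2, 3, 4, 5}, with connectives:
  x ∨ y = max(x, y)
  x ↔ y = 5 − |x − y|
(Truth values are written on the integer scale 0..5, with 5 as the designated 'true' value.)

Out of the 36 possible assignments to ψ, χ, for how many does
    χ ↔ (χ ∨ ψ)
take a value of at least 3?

30

value 5: 21 assignments (counts)
value 4: 5 assignments (counts)
value 3: 4 assignments (counts)
value 2: 3 assignments
value 1: 2 assignments
value 0: 1 assignment
So 30 of the 36 assignments meet the threshold.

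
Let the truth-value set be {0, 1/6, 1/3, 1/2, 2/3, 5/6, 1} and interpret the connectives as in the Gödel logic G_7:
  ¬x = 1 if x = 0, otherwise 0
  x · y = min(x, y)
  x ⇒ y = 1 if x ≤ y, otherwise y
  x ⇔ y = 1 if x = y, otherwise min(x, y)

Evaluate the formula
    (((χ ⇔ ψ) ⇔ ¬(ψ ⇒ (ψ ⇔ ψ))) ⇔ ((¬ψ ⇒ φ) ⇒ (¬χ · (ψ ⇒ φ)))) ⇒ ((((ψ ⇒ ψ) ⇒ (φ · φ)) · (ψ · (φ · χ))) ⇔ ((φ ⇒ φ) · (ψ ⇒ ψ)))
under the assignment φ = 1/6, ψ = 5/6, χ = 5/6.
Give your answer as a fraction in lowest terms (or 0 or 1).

1/6

χ ⇔ ψ = 5/6 ⇔ 5/6 = 1
ψ ⇔ ψ = 5/6 ⇔ 5/6 = 1
ψ ⇒ (ψ ⇔ ψ) = 5/6 ⇒ 1 = 1
¬(ψ ⇒ (ψ ⇔ ψ)) = ¬1 = 0
(χ ⇔ ψ) ⇔ ¬(ψ ⇒ (ψ ⇔ ψ)) = 1 ⇔ 0 = 0
¬ψ = ¬5/6 = 0
¬ψ ⇒ φ = 0 ⇒ 1/6 = 1
¬χ = ¬5/6 = 0
ψ ⇒ φ = 5/6 ⇒ 1/6 = 1/6
¬χ · (ψ ⇒ φ) = 0 · 1/6 = 0
(¬ψ ⇒ φ) ⇒ (¬χ · (ψ ⇒ φ)) = 1 ⇒ 0 = 0
((χ ⇔ ψ) ⇔ ¬(ψ ⇒ (ψ ⇔ ψ))) ⇔ ((¬ψ ⇒ φ) ⇒ (¬χ · (ψ ⇒ φ))) = 0 ⇔ 0 = 1
ψ ⇒ ψ = 5/6 ⇒ 5/6 = 1
φ · φ = 1/6 · 1/6 = 1/6
(ψ ⇒ ψ) ⇒ (φ · φ) = 1 ⇒ 1/6 = 1/6
φ · χ = 1/6 · 5/6 = 1/6
ψ · (φ · χ) = 5/6 · 1/6 = 1/6
((ψ ⇒ ψ) ⇒ (φ · φ)) · (ψ · (φ · χ)) = 1/6 · 1/6 = 1/6
φ ⇒ φ = 1/6 ⇒ 1/6 = 1
ψ ⇒ ψ = 5/6 ⇒ 5/6 = 1
(φ ⇒ φ) · (ψ ⇒ ψ) = 1 · 1 = 1
(((ψ ⇒ ψ) ⇒ (φ · φ)) · (ψ · (φ · χ))) ⇔ ((φ ⇒ φ) · (ψ ⇒ ψ)) = 1/6 ⇔ 1 = 1/6
(((χ ⇔ ψ) ⇔ ¬(ψ ⇒ (ψ ⇔ ψ))) ⇔ ((¬ψ ⇒ φ) ⇒ (¬χ · (ψ ⇒ φ)))) ⇒ ((((ψ ⇒ ψ) ⇒ (φ · φ)) · (ψ · (φ · χ))) ⇔ ((φ ⇒ φ) · (ψ ⇒ ψ))) = 1 ⇒ 1/6 = 1/6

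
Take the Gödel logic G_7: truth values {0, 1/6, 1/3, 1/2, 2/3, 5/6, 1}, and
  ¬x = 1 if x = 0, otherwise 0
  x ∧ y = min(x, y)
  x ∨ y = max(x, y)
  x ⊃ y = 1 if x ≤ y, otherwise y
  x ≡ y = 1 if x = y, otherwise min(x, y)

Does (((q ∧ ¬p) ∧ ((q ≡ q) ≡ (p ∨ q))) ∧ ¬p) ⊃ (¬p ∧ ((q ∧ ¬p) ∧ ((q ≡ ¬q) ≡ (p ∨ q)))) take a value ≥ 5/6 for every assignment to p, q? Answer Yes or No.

Counterexample: take p = 0, q = 1/6.
¬p = ¬0 = 1
q ∧ ¬p = 1/6 ∧ 1 = 1/6
q ≡ q = 1/6 ≡ 1/6 = 1
p ∨ q = 0 ∨ 1/6 = 1/6
(q ≡ q) ≡ (p ∨ q) = 1 ≡ 1/6 = 1/6
(q ∧ ¬p) ∧ ((q ≡ q) ≡ (p ∨ q)) = 1/6 ∧ 1/6 = 1/6
¬p = ¬0 = 1
((q ∧ ¬p) ∧ ((q ≡ q) ≡ (p ∨ q))) ∧ ¬p = 1/6 ∧ 1 = 1/6
¬p = ¬0 = 1
¬p = ¬0 = 1
q ∧ ¬p = 1/6 ∧ 1 = 1/6
¬q = ¬1/6 = 0
q ≡ ¬q = 1/6 ≡ 0 = 0
p ∨ q = 0 ∨ 1/6 = 1/6
(q ≡ ¬q) ≡ (p ∨ q) = 0 ≡ 1/6 = 0
(q ∧ ¬p) ∧ ((q ≡ ¬q) ≡ (p ∨ q)) = 1/6 ∧ 0 = 0
¬p ∧ ((q ∧ ¬p) ∧ ((q ≡ ¬q) ≡ (p ∨ q))) = 1 ∧ 0 = 0
(((q ∧ ¬p) ∧ ((q ≡ q) ≡ (p ∨ q))) ∧ ¬p) ⊃ (¬p ∧ ((q ∧ ¬p) ∧ ((q ≡ ¬q) ≡ (p ∨ q)))) = 1/6 ⊃ 0 = 0
This gives 0, which is below 5/6.

No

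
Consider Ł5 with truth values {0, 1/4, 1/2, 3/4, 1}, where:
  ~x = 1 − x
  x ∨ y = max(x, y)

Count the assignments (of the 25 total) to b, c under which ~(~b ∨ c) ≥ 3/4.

value 1: 1 assignment (counts)
value 3/4: 3 assignments (counts)
value 1/2: 5 assignments
value 1/4: 7 assignments
value 0: 9 assignments
So 4 of the 25 assignments meet the threshold.

4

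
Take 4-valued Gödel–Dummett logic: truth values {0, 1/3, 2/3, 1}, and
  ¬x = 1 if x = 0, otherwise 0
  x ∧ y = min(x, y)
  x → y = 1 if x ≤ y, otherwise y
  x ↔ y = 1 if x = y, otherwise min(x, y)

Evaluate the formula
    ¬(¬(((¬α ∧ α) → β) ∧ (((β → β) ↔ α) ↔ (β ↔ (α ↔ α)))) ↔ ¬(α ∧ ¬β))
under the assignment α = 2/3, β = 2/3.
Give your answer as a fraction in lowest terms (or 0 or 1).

1

¬α = ¬2/3 = 0
¬α ∧ α = 0 ∧ 2/3 = 0
(¬α ∧ α) → β = 0 → 2/3 = 1
β → β = 2/3 → 2/3 = 1
(β → β) ↔ α = 1 ↔ 2/3 = 2/3
α ↔ α = 2/3 ↔ 2/3 = 1
β ↔ (α ↔ α) = 2/3 ↔ 1 = 2/3
((β → β) ↔ α) ↔ (β ↔ (α ↔ α)) = 2/3 ↔ 2/3 = 1
((¬α ∧ α) → β) ∧ (((β → β) ↔ α) ↔ (β ↔ (α ↔ α))) = 1 ∧ 1 = 1
¬(((¬α ∧ α) → β) ∧ (((β → β) ↔ α) ↔ (β ↔ (α ↔ α)))) = ¬1 = 0
¬β = ¬2/3 = 0
α ∧ ¬β = 2/3 ∧ 0 = 0
¬(α ∧ ¬β) = ¬0 = 1
¬(((¬α ∧ α) → β) ∧ (((β → β) ↔ α) ↔ (β ↔ (α ↔ α)))) ↔ ¬(α ∧ ¬β) = 0 ↔ 1 = 0
¬(¬(((¬α ∧ α) → β) ∧ (((β → β) ↔ α) ↔ (β ↔ (α ↔ α)))) ↔ ¬(α ∧ ¬β)) = ¬0 = 1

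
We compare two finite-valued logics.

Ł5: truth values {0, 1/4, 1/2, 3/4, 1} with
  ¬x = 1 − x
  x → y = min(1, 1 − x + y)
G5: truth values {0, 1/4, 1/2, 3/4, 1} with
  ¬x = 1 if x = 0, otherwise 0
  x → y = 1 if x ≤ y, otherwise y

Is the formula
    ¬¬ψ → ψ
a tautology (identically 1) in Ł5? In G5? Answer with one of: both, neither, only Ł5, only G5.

In Ł5: every assignment gives 1 — tautology.
In G5: at ψ = 1/4 the value is 1/4 — not a tautology.

only Ł5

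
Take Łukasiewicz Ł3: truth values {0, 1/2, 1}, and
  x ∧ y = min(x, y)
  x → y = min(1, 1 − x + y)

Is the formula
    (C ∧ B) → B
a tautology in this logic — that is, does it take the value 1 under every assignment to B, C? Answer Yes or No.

Yes

B = 0, C = 0 ↦ 1
B = 0, C = 1/2 ↦ 1
B = 0, C = 1 ↦ 1
B = 1/2, C = 0 ↦ 1
B = 1/2, C = 1/2 ↦ 1
B = 1/2, C = 1 ↦ 1
B = 1, C = 0 ↦ 1
B = 1, C = 1/2 ↦ 1
B = 1, C = 1 ↦ 1
Every assignment gives a value ≥ 1.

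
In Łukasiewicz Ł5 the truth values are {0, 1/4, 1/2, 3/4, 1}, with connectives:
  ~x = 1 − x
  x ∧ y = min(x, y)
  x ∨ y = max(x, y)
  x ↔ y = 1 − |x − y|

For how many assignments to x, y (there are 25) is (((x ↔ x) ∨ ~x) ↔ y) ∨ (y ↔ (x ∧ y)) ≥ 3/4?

24

value 1: 19 assignments (counts)
value 3/4: 5 assignments (counts)
value 1/2: 1 assignment
So 24 of the 25 assignments meet the threshold.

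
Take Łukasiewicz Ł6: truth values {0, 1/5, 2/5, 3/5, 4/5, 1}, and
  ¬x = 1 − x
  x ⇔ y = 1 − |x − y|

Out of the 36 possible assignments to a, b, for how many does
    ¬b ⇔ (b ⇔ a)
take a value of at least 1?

8

value 1: 8 assignments (counts)
value 4/5: 10 assignments
value 3/5: 7 assignments
value 2/5: 6 assignments
value 1/5: 3 assignments
value 0: 2 assignments
So 8 of the 36 assignments meet the threshold.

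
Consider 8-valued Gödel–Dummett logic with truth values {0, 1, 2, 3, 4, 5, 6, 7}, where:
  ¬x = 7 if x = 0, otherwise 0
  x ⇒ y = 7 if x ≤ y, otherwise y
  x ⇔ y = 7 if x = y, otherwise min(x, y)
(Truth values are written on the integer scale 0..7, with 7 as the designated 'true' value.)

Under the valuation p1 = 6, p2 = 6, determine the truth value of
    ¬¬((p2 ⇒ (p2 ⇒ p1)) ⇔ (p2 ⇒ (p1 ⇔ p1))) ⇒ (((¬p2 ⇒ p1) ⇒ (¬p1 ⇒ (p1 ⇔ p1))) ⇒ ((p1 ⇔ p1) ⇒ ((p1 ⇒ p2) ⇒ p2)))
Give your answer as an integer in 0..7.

6

p2 ⇒ p1 = 6 ⇒ 6 = 7
p2 ⇒ (p2 ⇒ p1) = 6 ⇒ 7 = 7
p1 ⇔ p1 = 6 ⇔ 6 = 7
p2 ⇒ (p1 ⇔ p1) = 6 ⇒ 7 = 7
(p2 ⇒ (p2 ⇒ p1)) ⇔ (p2 ⇒ (p1 ⇔ p1)) = 7 ⇔ 7 = 7
¬((p2 ⇒ (p2 ⇒ p1)) ⇔ (p2 ⇒ (p1 ⇔ p1))) = ¬7 = 0
¬¬((p2 ⇒ (p2 ⇒ p1)) ⇔ (p2 ⇒ (p1 ⇔ p1))) = ¬0 = 7
¬p2 = ¬6 = 0
¬p2 ⇒ p1 = 0 ⇒ 6 = 7
¬p1 = ¬6 = 0
p1 ⇔ p1 = 6 ⇔ 6 = 7
¬p1 ⇒ (p1 ⇔ p1) = 0 ⇒ 7 = 7
(¬p2 ⇒ p1) ⇒ (¬p1 ⇒ (p1 ⇔ p1)) = 7 ⇒ 7 = 7
p1 ⇔ p1 = 6 ⇔ 6 = 7
p1 ⇒ p2 = 6 ⇒ 6 = 7
(p1 ⇒ p2) ⇒ p2 = 7 ⇒ 6 = 6
(p1 ⇔ p1) ⇒ ((p1 ⇒ p2) ⇒ p2) = 7 ⇒ 6 = 6
((¬p2 ⇒ p1) ⇒ (¬p1 ⇒ (p1 ⇔ p1))) ⇒ ((p1 ⇔ p1) ⇒ ((p1 ⇒ p2) ⇒ p2)) = 7 ⇒ 6 = 6
¬¬((p2 ⇒ (p2 ⇒ p1)) ⇔ (p2 ⇒ (p1 ⇔ p1))) ⇒ (((¬p2 ⇒ p1) ⇒ (¬p1 ⇒ (p1 ⇔ p1))) ⇒ ((p1 ⇔ p1) ⇒ ((p1 ⇒ p2) ⇒ p2))) = 7 ⇒ 6 = 6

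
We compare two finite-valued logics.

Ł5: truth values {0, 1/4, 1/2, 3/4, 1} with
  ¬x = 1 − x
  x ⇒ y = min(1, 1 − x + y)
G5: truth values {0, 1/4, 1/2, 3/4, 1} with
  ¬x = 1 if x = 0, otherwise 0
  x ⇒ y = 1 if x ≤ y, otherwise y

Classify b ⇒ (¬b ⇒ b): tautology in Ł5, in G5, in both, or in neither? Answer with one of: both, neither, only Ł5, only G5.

In Ł5: every assignment gives 1 — tautology.
In G5: every assignment gives 1 — tautology.

both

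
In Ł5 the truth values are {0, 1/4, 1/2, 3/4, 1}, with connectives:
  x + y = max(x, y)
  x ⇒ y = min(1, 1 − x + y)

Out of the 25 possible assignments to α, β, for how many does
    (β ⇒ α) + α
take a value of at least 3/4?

value 1: 15 assignments (counts)
value 3/4: 4 assignments (counts)
value 1/2: 3 assignments
value 1/4: 2 assignments
value 0: 1 assignment
So 19 of the 25 assignments meet the threshold.

19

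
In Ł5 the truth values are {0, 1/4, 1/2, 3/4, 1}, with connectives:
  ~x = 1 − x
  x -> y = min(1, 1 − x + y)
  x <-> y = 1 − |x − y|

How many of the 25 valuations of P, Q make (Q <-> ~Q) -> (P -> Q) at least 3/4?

value 1: 22 assignments (counts)
value 3/4: 2 assignments (counts)
value 1/2: 1 assignment
So 24 of the 25 assignments meet the threshold.

24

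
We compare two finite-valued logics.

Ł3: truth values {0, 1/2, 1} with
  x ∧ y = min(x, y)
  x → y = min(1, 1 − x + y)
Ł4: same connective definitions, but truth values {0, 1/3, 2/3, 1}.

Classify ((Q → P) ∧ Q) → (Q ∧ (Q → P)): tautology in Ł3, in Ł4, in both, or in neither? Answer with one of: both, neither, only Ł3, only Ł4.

In Ł3: every assignment gives 1 — tautology.
In Ł4: every assignment gives 1 — tautology.

both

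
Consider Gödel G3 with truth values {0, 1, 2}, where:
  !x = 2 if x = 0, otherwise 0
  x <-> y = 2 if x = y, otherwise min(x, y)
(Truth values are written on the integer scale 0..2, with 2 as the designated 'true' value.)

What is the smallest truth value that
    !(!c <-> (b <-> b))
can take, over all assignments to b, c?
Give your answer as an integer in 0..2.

Take b = 0, c = 0:
!c = !0 = 2
b <-> b = 0 <-> 0 = 2
!c <-> (b <-> b) = 2 <-> 2 = 2
!(!c <-> (b <-> b)) = !2 = 0
No assignment yields a value below 0, so this is the minimum.

0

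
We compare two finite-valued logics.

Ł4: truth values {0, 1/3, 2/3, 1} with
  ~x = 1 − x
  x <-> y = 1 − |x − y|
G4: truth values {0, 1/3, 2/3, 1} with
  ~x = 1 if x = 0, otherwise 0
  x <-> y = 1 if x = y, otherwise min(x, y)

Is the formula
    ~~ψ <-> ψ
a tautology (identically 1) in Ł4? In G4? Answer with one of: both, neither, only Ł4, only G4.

In Ł4: every assignment gives 1 — tautology.
In G4: at ψ = 1/3 the value is 1/3 — not a tautology.

only Ł4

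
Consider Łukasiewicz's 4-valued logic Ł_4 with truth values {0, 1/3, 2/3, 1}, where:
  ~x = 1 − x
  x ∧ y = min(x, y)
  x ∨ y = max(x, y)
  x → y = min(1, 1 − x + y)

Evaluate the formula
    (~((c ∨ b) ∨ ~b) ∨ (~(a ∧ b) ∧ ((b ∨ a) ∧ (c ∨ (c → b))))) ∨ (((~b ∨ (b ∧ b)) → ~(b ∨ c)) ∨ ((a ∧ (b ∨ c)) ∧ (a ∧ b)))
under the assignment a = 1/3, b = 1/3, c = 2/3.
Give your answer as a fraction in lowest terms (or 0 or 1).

c ∨ b = 2/3 ∨ 1/3 = 2/3
~b = ~1/3 = 2/3
(c ∨ b) ∨ ~b = 2/3 ∨ 2/3 = 2/3
~((c ∨ b) ∨ ~b) = ~2/3 = 1/3
a ∧ b = 1/3 ∧ 1/3 = 1/3
~(a ∧ b) = ~1/3 = 2/3
b ∨ a = 1/3 ∨ 1/3 = 1/3
c → b = 2/3 → 1/3 = 2/3
c ∨ (c → b) = 2/3 ∨ 2/3 = 2/3
(b ∨ a) ∧ (c ∨ (c → b)) = 1/3 ∧ 2/3 = 1/3
~(a ∧ b) ∧ ((b ∨ a) ∧ (c ∨ (c → b))) = 2/3 ∧ 1/3 = 1/3
~((c ∨ b) ∨ ~b) ∨ (~(a ∧ b) ∧ ((b ∨ a) ∧ (c ∨ (c → b)))) = 1/3 ∨ 1/3 = 1/3
~b = ~1/3 = 2/3
b ∧ b = 1/3 ∧ 1/3 = 1/3
~b ∨ (b ∧ b) = 2/3 ∨ 1/3 = 2/3
b ∨ c = 1/3 ∨ 2/3 = 2/3
~(b ∨ c) = ~2/3 = 1/3
(~b ∨ (b ∧ b)) → ~(b ∨ c) = 2/3 → 1/3 = 2/3
b ∨ c = 1/3 ∨ 2/3 = 2/3
a ∧ (b ∨ c) = 1/3 ∧ 2/3 = 1/3
a ∧ b = 1/3 ∧ 1/3 = 1/3
(a ∧ (b ∨ c)) ∧ (a ∧ b) = 1/3 ∧ 1/3 = 1/3
((~b ∨ (b ∧ b)) → ~(b ∨ c)) ∨ ((a ∧ (b ∨ c)) ∧ (a ∧ b)) = 2/3 ∨ 1/3 = 2/3
(~((c ∨ b) ∨ ~b) ∨ (~(a ∧ b) ∧ ((b ∨ a) ∧ (c ∨ (c → b))))) ∨ (((~b ∨ (b ∧ b)) → ~(b ∨ c)) ∨ ((a ∧ (b ∨ c)) ∧ (a ∧ b))) = 1/3 ∨ 2/3 = 2/3

2/3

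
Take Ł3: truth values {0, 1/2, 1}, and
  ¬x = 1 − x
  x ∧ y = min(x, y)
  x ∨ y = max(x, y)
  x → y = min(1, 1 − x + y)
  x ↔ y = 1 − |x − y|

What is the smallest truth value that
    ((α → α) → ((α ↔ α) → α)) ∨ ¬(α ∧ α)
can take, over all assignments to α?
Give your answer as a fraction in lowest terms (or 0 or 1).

1/2

Take α = 1/2:
α → α = 1/2 → 1/2 = 1
α ↔ α = 1/2 ↔ 1/2 = 1
(α ↔ α) → α = 1 → 1/2 = 1/2
(α → α) → ((α ↔ α) → α) = 1 → 1/2 = 1/2
α ∧ α = 1/2 ∧ 1/2 = 1/2
¬(α ∧ α) = ¬1/2 = 1/2
((α → α) → ((α ↔ α) → α)) ∨ ¬(α ∧ α) = 1/2 ∨ 1/2 = 1/2
No assignment yields a value below 1/2, so this is the minimum.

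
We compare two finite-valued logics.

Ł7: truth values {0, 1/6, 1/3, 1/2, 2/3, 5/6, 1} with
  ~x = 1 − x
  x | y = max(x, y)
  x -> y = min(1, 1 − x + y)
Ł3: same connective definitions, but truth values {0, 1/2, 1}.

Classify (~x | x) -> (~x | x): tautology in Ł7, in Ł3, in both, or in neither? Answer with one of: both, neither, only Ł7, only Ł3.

both

In Ł7: every assignment gives 1 — tautology.
In Ł3: every assignment gives 1 — tautology.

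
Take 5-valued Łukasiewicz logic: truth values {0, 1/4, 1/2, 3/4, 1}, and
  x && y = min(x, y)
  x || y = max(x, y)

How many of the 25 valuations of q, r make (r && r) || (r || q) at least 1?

9

value 1: 9 assignments (counts)
value 3/4: 7 assignments
value 1/2: 5 assignments
value 1/4: 3 assignments
value 0: 1 assignment
So 9 of the 25 assignments meet the threshold.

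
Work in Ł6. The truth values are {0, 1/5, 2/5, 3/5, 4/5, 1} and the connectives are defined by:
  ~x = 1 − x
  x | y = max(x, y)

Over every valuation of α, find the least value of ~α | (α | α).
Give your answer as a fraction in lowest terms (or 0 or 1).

Take α = 2/5:
~α = ~2/5 = 3/5
α | α = 2/5 | 2/5 = 2/5
~α | (α | α) = 3/5 | 2/5 = 3/5
No assignment yields a value below 3/5, so this is the minimum.

3/5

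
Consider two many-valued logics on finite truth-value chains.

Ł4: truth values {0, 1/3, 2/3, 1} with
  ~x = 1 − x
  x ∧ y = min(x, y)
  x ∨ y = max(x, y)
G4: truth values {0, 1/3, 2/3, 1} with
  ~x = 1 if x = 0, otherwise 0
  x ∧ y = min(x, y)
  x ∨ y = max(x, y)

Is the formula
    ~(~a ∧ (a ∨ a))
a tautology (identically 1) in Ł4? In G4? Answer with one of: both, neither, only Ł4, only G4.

only G4

In Ł4: at a = 1/3 the value is 2/3 — not a tautology.
In G4: every assignment gives 1 — tautology.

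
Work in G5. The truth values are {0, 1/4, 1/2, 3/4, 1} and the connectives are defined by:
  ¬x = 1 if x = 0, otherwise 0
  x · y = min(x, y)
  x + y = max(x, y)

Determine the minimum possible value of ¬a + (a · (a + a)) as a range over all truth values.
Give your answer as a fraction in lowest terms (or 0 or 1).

1/4

Take a = 1/4:
¬a = ¬1/4 = 0
a + a = 1/4 + 1/4 = 1/4
a · (a + a) = 1/4 · 1/4 = 1/4
¬a + (a · (a + a)) = 0 + 1/4 = 1/4
No assignment yields a value below 1/4, so this is the minimum.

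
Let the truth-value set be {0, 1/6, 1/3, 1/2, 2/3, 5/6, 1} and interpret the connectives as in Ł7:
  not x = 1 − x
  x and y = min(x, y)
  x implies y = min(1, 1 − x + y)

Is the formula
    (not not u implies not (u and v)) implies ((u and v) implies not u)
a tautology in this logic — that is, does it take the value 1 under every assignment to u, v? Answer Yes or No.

At u = 5/6, v = 1, for instance:
not u = not 5/6 = 1/6
not not u = not 1/6 = 5/6
u and v = 5/6 and 1 = 5/6
not (u and v) = not 5/6 = 1/6
not not u implies not (u and v) = 5/6 implies 1/6 = 1/3
(u and v) implies not u = 5/6 implies 1/6 = 1/3
(not not u implies not (u and v)) implies ((u and v) implies not u) = 1/3 implies 1/3 = 1
and checking the remaining 48 assignments likewise gives ≥ 1 in every case.

Yes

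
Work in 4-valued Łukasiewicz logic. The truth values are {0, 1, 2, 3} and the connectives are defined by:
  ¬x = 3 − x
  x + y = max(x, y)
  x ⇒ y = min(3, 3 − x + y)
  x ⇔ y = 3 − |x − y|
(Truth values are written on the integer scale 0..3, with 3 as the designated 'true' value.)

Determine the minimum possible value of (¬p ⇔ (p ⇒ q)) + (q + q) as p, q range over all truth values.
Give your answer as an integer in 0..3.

2

Take p = 1, q = 1:
¬p = ¬1 = 2
p ⇒ q = 1 ⇒ 1 = 3
¬p ⇔ (p ⇒ q) = 2 ⇔ 3 = 2
q + q = 1 + 1 = 1
(¬p ⇔ (p ⇒ q)) + (q + q) = 2 + 1 = 2
No assignment yields a value below 2, so this is the minimum.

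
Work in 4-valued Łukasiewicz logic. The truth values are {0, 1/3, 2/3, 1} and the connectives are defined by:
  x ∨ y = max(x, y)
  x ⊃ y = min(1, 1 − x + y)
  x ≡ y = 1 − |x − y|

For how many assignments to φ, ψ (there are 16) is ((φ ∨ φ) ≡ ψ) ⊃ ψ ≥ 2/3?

13

φ = 0, ψ = 0 ↦ 0  <
φ = 0, ψ = 1/3 ↦ 2/3  ≥
φ = 0, ψ = 2/3 ↦ 1  ≥
φ = 0, ψ = 1 ↦ 1  ≥
φ = 1/3, ψ = 0 ↦ 1/3  <
φ = 1/3, ψ = 1/3 ↦ 1/3  <
φ = 1/3, ψ = 2/3 ↦ 1  ≥
φ = 1/3, ψ = 1 ↦ 1  ≥
φ = 2/3, ψ = 0 ↦ 2/3  ≥
φ = 2/3, ψ = 1/3 ↦ 2/3  ≥
φ = 2/3, ψ = 2/3 ↦ 2/3  ≥
φ = 2/3, ψ = 1 ↦ 1  ≥
φ = 1, ψ = 0 ↦ 1  ≥
φ = 1, ψ = 1/3 ↦ 1  ≥
φ = 1, ψ = 2/3 ↦ 1  ≥
φ = 1, ψ = 1 ↦ 1  ≥
So 13 of the 16 assignments meet the threshold.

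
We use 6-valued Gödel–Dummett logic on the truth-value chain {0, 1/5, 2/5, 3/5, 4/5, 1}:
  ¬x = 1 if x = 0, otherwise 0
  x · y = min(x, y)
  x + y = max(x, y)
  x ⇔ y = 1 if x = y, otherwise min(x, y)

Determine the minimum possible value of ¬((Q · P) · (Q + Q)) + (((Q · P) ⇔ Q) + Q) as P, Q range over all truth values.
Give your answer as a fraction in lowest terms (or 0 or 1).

Take P = 1/5, Q = 2/5:
Q · P = 2/5 · 1/5 = 1/5
Q + Q = 2/5 + 2/5 = 2/5
(Q · P) · (Q + Q) = 1/5 · 2/5 = 1/5
¬((Q · P) · (Q + Q)) = ¬1/5 = 0
Q · P = 2/5 · 1/5 = 1/5
(Q · P) ⇔ Q = 1/5 ⇔ 2/5 = 1/5
((Q · P) ⇔ Q) + Q = 1/5 + 2/5 = 2/5
¬((Q · P) · (Q + Q)) + (((Q · P) ⇔ Q) + Q) = 0 + 2/5 = 2/5
No assignment yields a value below 2/5, so this is the minimum.

2/5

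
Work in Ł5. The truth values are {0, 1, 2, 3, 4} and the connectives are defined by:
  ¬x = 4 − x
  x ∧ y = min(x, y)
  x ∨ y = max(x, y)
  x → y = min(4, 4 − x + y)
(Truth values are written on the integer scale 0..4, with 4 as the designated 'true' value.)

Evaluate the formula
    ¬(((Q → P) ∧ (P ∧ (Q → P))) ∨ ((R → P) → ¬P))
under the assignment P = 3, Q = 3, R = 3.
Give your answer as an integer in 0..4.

Q → P = 3 → 3 = 4
Q → P = 3 → 3 = 4
P ∧ (Q → P) = 3 ∧ 4 = 3
(Q → P) ∧ (P ∧ (Q → P)) = 4 ∧ 3 = 3
R → P = 3 → 3 = 4
¬P = ¬3 = 1
(R → P) → ¬P = 4 → 1 = 1
((Q → P) ∧ (P ∧ (Q → P))) ∨ ((R → P) → ¬P) = 3 ∨ 1 = 3
¬(((Q → P) ∧ (P ∧ (Q → P))) ∨ ((R → P) → ¬P)) = ¬3 = 1

1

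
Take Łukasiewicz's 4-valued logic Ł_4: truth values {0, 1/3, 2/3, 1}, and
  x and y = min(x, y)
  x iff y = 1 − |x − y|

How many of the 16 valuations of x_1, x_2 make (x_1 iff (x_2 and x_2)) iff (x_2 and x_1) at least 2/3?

x_1 = 0, x_2 = 0 ↦ 0  <
x_1 = 0, x_2 = 1/3 ↦ 1/3  <
x_1 = 0, x_2 = 2/3 ↦ 2/3  ≥
x_1 = 0, x_2 = 1 ↦ 1  ≥
x_1 = 1/3, x_2 = 0 ↦ 1/3  <
x_1 = 1/3, x_2 = 1/3 ↦ 1/3  <
x_1 = 1/3, x_2 = 2/3 ↦ 2/3  ≥
x_1 = 1/3, x_2 = 1 ↦ 1  ≥
x_1 = 2/3, x_2 = 0 ↦ 2/3  ≥
x_1 = 2/3, x_2 = 1/3 ↦ 2/3  ≥
x_1 = 2/3, x_2 = 2/3 ↦ 2/3  ≥
x_1 = 2/3, x_2 = 1 ↦ 1  ≥
x_1 = 1, x_2 = 0 ↦ 1  ≥
x_1 = 1, x_2 = 1/3 ↦ 1  ≥
x_1 = 1, x_2 = 2/3 ↦ 1  ≥
x_1 = 1, x_2 = 1 ↦ 1  ≥
So 12 of the 16 assignments meet the threshold.

12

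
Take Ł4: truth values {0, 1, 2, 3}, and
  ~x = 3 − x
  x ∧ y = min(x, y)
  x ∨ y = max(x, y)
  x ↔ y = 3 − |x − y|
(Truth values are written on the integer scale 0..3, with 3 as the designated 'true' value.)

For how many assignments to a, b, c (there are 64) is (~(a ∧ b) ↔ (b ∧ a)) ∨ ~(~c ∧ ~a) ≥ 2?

value 3: 28 assignments (counts)
value 2: 26 assignments (counts)
value 1: 6 assignments
value 0: 4 assignments
So 54 of the 64 assignments meet the threshold.

54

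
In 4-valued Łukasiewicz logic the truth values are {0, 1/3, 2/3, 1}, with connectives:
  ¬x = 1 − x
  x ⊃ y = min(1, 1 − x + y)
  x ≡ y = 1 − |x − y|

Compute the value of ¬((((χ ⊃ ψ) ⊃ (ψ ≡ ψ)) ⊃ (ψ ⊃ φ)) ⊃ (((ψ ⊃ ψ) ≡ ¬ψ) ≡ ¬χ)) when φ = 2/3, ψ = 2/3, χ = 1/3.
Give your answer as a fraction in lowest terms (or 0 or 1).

χ ⊃ ψ = 1/3 ⊃ 2/3 = 1
ψ ≡ ψ = 2/3 ≡ 2/3 = 1
(χ ⊃ ψ) ⊃ (ψ ≡ ψ) = 1 ⊃ 1 = 1
ψ ⊃ φ = 2/3 ⊃ 2/3 = 1
((χ ⊃ ψ) ⊃ (ψ ≡ ψ)) ⊃ (ψ ⊃ φ) = 1 ⊃ 1 = 1
ψ ⊃ ψ = 2/3 ⊃ 2/3 = 1
¬ψ = ¬2/3 = 1/3
(ψ ⊃ ψ) ≡ ¬ψ = 1 ≡ 1/3 = 1/3
¬χ = ¬1/3 = 2/3
((ψ ⊃ ψ) ≡ ¬ψ) ≡ ¬χ = 1/3 ≡ 2/3 = 2/3
(((χ ⊃ ψ) ⊃ (ψ ≡ ψ)) ⊃ (ψ ⊃ φ)) ⊃ (((ψ ⊃ ψ) ≡ ¬ψ) ≡ ¬χ) = 1 ⊃ 2/3 = 2/3
¬((((χ ⊃ ψ) ⊃ (ψ ≡ ψ)) ⊃ (ψ ⊃ φ)) ⊃ (((ψ ⊃ ψ) ≡ ¬ψ) ≡ ¬χ)) = ¬2/3 = 1/3

1/3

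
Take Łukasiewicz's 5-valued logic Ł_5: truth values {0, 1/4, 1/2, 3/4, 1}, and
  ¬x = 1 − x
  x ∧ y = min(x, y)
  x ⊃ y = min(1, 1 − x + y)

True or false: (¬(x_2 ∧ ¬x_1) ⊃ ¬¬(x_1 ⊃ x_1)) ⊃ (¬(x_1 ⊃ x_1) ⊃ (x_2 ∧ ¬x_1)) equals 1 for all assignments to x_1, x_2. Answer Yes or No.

Yes

At x_1 = 1, x_2 = 1/4, for instance:
¬x_1 = ¬1 = 0
x_2 ∧ ¬x_1 = 1/4 ∧ 0 = 0
¬(x_2 ∧ ¬x_1) = ¬0 = 1
x_1 ⊃ x_1 = 1 ⊃ 1 = 1
¬(x_1 ⊃ x_1) = ¬1 = 0
¬¬(x_1 ⊃ x_1) = ¬0 = 1
¬(x_2 ∧ ¬x_1) ⊃ ¬¬(x_1 ⊃ x_1) = 1 ⊃ 1 = 1
¬(x_1 ⊃ x_1) ⊃ (x_2 ∧ ¬x_1) = 0 ⊃ 0 = 1
(¬(x_2 ∧ ¬x_1) ⊃ ¬¬(x_1 ⊃ x_1)) ⊃ (¬(x_1 ⊃ x_1) ⊃ (x_2 ∧ ¬x_1)) = 1 ⊃ 1 = 1
and checking the remaining 24 assignments likewise gives ≥ 1 in every case.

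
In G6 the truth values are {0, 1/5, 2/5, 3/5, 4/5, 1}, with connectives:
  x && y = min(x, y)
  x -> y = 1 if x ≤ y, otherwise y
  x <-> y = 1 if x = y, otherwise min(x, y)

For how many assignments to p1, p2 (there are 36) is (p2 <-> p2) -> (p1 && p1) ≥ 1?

6

value 1: 6 assignments (counts)
value 4/5: 6 assignments
value 3/5: 6 assignments
value 2/5: 6 assignments
value 1/5: 6 assignments
value 0: 6 assignments
So 6 of the 36 assignments meet the threshold.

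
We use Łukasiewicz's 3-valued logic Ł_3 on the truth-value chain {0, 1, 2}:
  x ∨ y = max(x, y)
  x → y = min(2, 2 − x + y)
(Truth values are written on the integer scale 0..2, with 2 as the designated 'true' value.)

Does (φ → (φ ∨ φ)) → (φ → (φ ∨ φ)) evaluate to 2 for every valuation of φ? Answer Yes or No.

Yes

φ = 0 ↦ 2
φ = 1 ↦ 2
φ = 2 ↦ 2
Every assignment gives a value ≥ 2.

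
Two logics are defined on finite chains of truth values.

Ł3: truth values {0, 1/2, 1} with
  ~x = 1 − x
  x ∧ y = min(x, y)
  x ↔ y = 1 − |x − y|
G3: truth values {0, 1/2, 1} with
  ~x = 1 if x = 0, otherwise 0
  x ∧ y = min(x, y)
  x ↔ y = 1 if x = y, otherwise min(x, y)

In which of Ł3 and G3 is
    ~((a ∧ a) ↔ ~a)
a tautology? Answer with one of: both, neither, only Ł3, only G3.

In Ł3: at a = 1/2 the value is 0 — not a tautology.
In G3: every assignment gives 1 — tautology.

only G3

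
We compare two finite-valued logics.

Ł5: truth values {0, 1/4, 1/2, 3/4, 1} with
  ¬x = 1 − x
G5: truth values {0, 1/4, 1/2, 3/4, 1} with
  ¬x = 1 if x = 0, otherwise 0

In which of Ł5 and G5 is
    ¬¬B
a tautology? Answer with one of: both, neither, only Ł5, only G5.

neither

In Ł5: at B = 0 the value is 0 — not a tautology.
In G5: at B = 0 the value is 0 — not a tautology.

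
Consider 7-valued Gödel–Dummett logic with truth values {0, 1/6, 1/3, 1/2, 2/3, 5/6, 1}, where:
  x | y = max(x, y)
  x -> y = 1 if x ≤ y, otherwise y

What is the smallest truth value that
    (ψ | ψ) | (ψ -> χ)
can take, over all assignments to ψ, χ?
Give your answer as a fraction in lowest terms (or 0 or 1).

1/6

Take ψ = 1/6, χ = 0:
ψ | ψ = 1/6 | 1/6 = 1/6
ψ -> χ = 1/6 -> 0 = 0
(ψ | ψ) | (ψ -> χ) = 1/6 | 0 = 1/6
No assignment yields a value below 1/6, so this is the minimum.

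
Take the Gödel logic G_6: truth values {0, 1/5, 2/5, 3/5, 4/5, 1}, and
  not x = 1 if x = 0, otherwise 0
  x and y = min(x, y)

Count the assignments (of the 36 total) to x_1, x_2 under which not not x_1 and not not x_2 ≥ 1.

value 1: 25 assignments (counts)
value 0: 11 assignments
So 25 of the 36 assignments meet the threshold.

25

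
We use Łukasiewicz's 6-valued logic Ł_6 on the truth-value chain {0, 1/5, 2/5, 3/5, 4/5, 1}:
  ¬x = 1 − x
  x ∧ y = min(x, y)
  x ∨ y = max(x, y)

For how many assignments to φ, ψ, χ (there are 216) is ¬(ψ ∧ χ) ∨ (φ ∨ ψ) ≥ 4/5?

value 1: 116 assignments (counts)
value 4/5: 68 assignments (counts)
value 3/5: 32 assignments
So 184 of the 216 assignments meet the threshold.

184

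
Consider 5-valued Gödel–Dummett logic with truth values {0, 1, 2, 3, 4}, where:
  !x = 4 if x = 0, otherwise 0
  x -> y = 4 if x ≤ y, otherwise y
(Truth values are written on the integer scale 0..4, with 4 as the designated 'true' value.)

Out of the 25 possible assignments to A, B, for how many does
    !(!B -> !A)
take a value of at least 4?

4

value 4: 4 assignments (counts)
value 0: 21 assignments
So 4 of the 25 assignments meet the threshold.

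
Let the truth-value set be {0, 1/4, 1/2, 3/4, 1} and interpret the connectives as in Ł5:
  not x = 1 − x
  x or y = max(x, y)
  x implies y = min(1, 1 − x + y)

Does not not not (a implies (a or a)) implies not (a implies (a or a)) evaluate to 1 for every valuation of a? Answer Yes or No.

a = 0 ↦ 1
a = 1/4 ↦ 1
a = 1/2 ↦ 1
a = 3/4 ↦ 1
a = 1 ↦ 1
Every assignment gives a value ≥ 1.

Yes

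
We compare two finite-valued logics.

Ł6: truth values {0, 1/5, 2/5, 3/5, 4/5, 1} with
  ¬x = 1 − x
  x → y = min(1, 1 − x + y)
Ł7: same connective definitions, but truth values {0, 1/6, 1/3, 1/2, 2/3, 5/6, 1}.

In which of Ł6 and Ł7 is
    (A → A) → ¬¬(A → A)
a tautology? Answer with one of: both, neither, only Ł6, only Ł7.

both

In Ł6: every assignment gives 1 — tautology.
In Ł7: every assignment gives 1 — tautology.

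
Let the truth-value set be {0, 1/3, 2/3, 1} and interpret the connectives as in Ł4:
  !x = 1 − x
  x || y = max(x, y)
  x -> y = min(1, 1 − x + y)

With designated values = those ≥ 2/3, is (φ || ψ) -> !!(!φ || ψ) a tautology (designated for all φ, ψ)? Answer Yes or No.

Counterexample: take φ = 1, ψ = 0.
φ || ψ = 1 || 0 = 1
!φ = !1 = 0
!φ || ψ = 0 || 0 = 0
!(!φ || ψ) = !0 = 1
!!(!φ || ψ) = !1 = 0
(φ || ψ) -> !!(!φ || ψ) = 1 -> 0 = 0
This gives 0, which is below 2/3.

No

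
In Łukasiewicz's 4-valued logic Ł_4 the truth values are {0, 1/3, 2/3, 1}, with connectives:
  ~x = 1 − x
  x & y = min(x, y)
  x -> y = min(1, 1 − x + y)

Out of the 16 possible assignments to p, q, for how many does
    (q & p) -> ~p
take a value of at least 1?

11

p = 0, q = 0 ↦ 1  ≥
p = 0, q = 1/3 ↦ 1  ≥
p = 0, q = 2/3 ↦ 1  ≥
p = 0, q = 1 ↦ 1  ≥
p = 1/3, q = 0 ↦ 1  ≥
p = 1/3, q = 1/3 ↦ 1  ≥
p = 1/3, q = 2/3 ↦ 1  ≥
p = 1/3, q = 1 ↦ 1  ≥
p = 2/3, q = 0 ↦ 1  ≥
p = 2/3, q = 1/3 ↦ 1  ≥
p = 2/3, q = 2/3 ↦ 2/3  <
p = 2/3, q = 1 ↦ 2/3  <
p = 1, q = 0 ↦ 1  ≥
p = 1, q = 1/3 ↦ 2/3  <
p = 1, q = 2/3 ↦ 1/3  <
p = 1, q = 1 ↦ 0  <
So 11 of the 16 assignments meet the threshold.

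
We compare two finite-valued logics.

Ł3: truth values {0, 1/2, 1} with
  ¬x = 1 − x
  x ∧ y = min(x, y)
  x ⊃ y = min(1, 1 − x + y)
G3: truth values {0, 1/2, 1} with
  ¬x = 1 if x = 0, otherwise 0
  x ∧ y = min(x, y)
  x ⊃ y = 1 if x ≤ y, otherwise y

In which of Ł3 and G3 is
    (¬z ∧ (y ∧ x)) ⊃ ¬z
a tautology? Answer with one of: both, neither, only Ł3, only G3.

In Ł3: every assignment gives 1 — tautology.
In G3: every assignment gives 1 — tautology.

both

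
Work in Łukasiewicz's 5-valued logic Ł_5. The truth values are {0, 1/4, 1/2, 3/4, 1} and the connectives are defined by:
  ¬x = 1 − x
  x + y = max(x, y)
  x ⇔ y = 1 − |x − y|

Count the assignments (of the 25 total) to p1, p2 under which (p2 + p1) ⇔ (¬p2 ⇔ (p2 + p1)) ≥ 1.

value 1: 6 assignments (counts)
value 3/4: 9 assignments
value 1/2: 4 assignments
value 1/4: 1 assignment
value 0: 5 assignments
So 6 of the 25 assignments meet the threshold.

6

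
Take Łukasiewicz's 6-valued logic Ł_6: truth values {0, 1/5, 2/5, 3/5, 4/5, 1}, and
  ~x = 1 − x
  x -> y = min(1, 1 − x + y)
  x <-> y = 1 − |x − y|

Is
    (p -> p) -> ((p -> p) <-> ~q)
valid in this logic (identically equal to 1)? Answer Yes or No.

No

Counterexample: take p = 0, q = 1/5.
p -> p = 0 -> 0 = 1
p -> p = 0 -> 0 = 1
~q = ~1/5 = 4/5
(p -> p) <-> ~q = 1 <-> 4/5 = 4/5
(p -> p) -> ((p -> p) <-> ~q) = 1 -> 4/5 = 4/5
This gives 4/5 ≠ 1.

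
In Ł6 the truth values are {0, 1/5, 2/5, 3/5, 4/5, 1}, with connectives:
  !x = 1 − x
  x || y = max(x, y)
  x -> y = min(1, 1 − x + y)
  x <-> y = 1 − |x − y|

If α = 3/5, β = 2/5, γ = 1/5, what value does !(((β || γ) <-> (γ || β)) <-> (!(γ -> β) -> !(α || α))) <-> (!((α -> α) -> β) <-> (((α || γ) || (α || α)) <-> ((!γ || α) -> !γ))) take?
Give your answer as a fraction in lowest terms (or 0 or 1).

0

β || γ = 2/5 || 1/5 = 2/5
γ || β = 1/5 || 2/5 = 2/5
(β || γ) <-> (γ || β) = 2/5 <-> 2/5 = 1
γ -> β = 1/5 -> 2/5 = 1
!(γ -> β) = !1 = 0
α || α = 3/5 || 3/5 = 3/5
!(α || α) = !3/5 = 2/5
!(γ -> β) -> !(α || α) = 0 -> 2/5 = 1
((β || γ) <-> (γ || β)) <-> (!(γ -> β) -> !(α || α)) = 1 <-> 1 = 1
!(((β || γ) <-> (γ || β)) <-> (!(γ -> β) -> !(α || α))) = !1 = 0
α -> α = 3/5 -> 3/5 = 1
(α -> α) -> β = 1 -> 2/5 = 2/5
!((α -> α) -> β) = !2/5 = 3/5
α || γ = 3/5 || 1/5 = 3/5
α || α = 3/5 || 3/5 = 3/5
(α || γ) || (α || α) = 3/5 || 3/5 = 3/5
!γ = !1/5 = 4/5
!γ || α = 4/5 || 3/5 = 4/5
!γ = !1/5 = 4/5
(!γ || α) -> !γ = 4/5 -> 4/5 = 1
((α || γ) || (α || α)) <-> ((!γ || α) -> !γ) = 3/5 <-> 1 = 3/5
!((α -> α) -> β) <-> (((α || γ) || (α || α)) <-> ((!γ || α) -> !γ)) = 3/5 <-> 3/5 = 1
!(((β || γ) <-> (γ || β)) <-> (!(γ -> β) -> !(α || α))) <-> (!((α -> α) -> β) <-> (((α || γ) || (α || α)) <-> ((!γ || α) -> !γ))) = 0 <-> 1 = 0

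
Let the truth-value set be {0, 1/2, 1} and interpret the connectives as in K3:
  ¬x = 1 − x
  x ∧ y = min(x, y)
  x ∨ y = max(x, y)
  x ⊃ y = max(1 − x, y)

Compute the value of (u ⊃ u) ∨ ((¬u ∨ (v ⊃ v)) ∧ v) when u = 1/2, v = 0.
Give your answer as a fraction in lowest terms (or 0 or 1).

1/2

u ⊃ u = 1/2 ⊃ 1/2 = 1/2
¬u = ¬1/2 = 1/2
v ⊃ v = 0 ⊃ 0 = 1
¬u ∨ (v ⊃ v) = 1/2 ∨ 1 = 1
(¬u ∨ (v ⊃ v)) ∧ v = 1 ∧ 0 = 0
(u ⊃ u) ∨ ((¬u ∨ (v ⊃ v)) ∧ v) = 1/2 ∨ 0 = 1/2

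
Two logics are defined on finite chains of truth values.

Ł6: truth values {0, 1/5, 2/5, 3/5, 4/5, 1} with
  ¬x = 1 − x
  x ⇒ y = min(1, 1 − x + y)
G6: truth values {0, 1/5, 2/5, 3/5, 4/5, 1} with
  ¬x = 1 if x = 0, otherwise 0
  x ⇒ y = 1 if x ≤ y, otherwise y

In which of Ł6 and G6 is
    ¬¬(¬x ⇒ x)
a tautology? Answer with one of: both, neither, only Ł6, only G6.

neither

In Ł6: at x = 0 the value is 0 — not a tautology.
In G6: at x = 0 the value is 0 — not a tautology.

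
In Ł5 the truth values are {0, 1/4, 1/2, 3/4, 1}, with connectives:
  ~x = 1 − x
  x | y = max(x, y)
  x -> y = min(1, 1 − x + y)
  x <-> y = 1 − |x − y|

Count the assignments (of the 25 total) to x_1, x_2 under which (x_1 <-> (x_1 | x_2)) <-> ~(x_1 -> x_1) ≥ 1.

value 1: 1 assignment (counts)
value 3/4: 2 assignments
value 1/2: 3 assignments
value 1/4: 4 assignments
value 0: 15 assignments
So 1 of the 25 assignments meets the threshold.

1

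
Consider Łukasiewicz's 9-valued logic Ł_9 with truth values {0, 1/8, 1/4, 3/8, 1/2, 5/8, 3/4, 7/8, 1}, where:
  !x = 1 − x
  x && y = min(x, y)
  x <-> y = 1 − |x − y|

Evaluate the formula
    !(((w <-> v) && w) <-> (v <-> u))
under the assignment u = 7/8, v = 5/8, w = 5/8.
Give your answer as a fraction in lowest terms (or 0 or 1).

w <-> v = 5/8 <-> 5/8 = 1
(w <-> v) && w = 1 && 5/8 = 5/8
v <-> u = 5/8 <-> 7/8 = 3/4
((w <-> v) && w) <-> (v <-> u) = 5/8 <-> 3/4 = 7/8
!(((w <-> v) && w) <-> (v <-> u)) = !7/8 = 1/8

1/8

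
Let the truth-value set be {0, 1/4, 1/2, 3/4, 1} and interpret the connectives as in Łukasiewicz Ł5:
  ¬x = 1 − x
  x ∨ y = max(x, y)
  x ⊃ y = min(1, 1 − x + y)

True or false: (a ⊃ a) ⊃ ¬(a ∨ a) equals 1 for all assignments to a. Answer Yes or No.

No

Counterexample: take a = 1/4.
a ⊃ a = 1/4 ⊃ 1/4 = 1
a ∨ a = 1/4 ∨ 1/4 = 1/4
¬(a ∨ a) = ¬1/4 = 3/4
(a ⊃ a) ⊃ ¬(a ∨ a) = 1 ⊃ 3/4 = 3/4
This gives 3/4 ≠ 1.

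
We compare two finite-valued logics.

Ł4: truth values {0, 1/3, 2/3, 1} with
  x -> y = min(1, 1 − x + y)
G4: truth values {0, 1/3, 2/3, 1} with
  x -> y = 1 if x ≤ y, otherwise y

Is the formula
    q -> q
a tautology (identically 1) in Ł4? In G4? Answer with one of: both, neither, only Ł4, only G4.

both

In Ł4: every assignment gives 1 — tautology.
In G4: every assignment gives 1 — tautology.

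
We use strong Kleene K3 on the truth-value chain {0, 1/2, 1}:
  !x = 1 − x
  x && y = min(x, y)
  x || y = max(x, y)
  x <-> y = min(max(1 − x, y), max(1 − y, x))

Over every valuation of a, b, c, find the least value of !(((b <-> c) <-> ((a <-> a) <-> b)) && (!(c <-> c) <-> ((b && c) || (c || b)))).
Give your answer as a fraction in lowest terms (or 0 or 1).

1/2

Take a = 0, b = 0, c = 1/2:
b <-> c = 0 <-> 1/2 = 1/2
a <-> a = 0 <-> 0 = 1
(a <-> a) <-> b = 1 <-> 0 = 0
(b <-> c) <-> ((a <-> a) <-> b) = 1/2 <-> 0 = 1/2
c <-> c = 1/2 <-> 1/2 = 1/2
!(c <-> c) = !1/2 = 1/2
b && c = 0 && 1/2 = 0
c || b = 1/2 || 0 = 1/2
(b && c) || (c || b) = 0 || 1/2 = 1/2
!(c <-> c) <-> ((b && c) || (c || b)) = 1/2 <-> 1/2 = 1/2
((b <-> c) <-> ((a <-> a) <-> b)) && (!(c <-> c) <-> ((b && c) || (c || b))) = 1/2 && 1/2 = 1/2
!(((b <-> c) <-> ((a <-> a) <-> b)) && (!(c <-> c) <-> ((b && c) || (c || b)))) = !1/2 = 1/2
No assignment yields a value below 1/2, so this is the minimum.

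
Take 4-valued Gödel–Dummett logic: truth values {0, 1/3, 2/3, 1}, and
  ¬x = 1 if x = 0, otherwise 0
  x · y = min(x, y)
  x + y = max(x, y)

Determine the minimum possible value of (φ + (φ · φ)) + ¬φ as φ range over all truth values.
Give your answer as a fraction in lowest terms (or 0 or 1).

1/3

Take φ = 1/3:
φ · φ = 1/3 · 1/3 = 1/3
φ + (φ · φ) = 1/3 + 1/3 = 1/3
¬φ = ¬1/3 = 0
(φ + (φ · φ)) + ¬φ = 1/3 + 0 = 1/3
No assignment yields a value below 1/3, so this is the minimum.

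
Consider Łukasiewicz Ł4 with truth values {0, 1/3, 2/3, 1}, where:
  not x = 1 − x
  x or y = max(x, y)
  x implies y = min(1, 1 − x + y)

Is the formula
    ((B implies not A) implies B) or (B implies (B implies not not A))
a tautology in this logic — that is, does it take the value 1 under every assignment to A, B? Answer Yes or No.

No

Counterexample: take A = 0, B = 2/3.
not A = not 0 = 1
B implies not A = 2/3 implies 1 = 1
(B implies not A) implies B = 1 implies 2/3 = 2/3
not A = not 0 = 1
not not A = not 1 = 0
B implies not not A = 2/3 implies 0 = 1/3
B implies (B implies not not A) = 2/3 implies 1/3 = 2/3
((B implies not A) implies B) or (B implies (B implies not not A)) = 2/3 or 2/3 = 2/3
This gives 2/3 ≠ 1.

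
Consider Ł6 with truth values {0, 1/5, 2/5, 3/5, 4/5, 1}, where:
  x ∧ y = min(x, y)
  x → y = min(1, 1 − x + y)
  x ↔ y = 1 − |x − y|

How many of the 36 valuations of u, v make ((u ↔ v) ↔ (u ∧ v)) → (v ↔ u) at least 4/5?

value 1: 18 assignments (counts)
value 4/5: 6 assignments (counts)
value 3/5: 4 assignments
value 2/5: 4 assignments
value 1/5: 2 assignments
value 0: 2 assignments
So 24 of the 36 assignments meet the threshold.

24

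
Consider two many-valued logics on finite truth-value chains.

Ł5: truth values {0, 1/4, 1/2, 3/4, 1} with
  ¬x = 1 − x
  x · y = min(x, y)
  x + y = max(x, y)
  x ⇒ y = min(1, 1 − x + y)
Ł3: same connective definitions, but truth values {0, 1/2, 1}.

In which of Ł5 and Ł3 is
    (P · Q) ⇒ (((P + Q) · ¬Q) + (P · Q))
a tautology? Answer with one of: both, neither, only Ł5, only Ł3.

both

In Ł5: every assignment gives 1 — tautology.
In Ł3: every assignment gives 1 — tautology.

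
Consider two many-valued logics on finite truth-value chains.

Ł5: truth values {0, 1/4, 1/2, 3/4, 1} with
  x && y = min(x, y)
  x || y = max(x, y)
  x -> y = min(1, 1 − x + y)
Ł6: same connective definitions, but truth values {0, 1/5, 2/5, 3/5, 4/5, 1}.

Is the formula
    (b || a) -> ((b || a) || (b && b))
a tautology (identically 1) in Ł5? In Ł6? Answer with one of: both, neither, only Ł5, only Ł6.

both

In Ł5: every assignment gives 1 — tautology.
In Ł6: every assignment gives 1 — tautology.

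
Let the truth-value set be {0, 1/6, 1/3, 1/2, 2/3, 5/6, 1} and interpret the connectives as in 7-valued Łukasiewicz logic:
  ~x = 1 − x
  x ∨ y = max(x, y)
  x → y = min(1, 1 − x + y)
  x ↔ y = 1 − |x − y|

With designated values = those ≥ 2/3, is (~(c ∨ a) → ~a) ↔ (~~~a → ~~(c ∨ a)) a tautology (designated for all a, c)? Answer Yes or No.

Counterexample: take a = 0, c = 0.
c ∨ a = 0 ∨ 0 = 0
~(c ∨ a) = ~0 = 1
~a = ~0 = 1
~(c ∨ a) → ~a = 1 → 1 = 1
~a = ~0 = 1
~~a = ~1 = 0
~~~a = ~0 = 1
c ∨ a = 0 ∨ 0 = 0
~(c ∨ a) = ~0 = 1
~~(c ∨ a) = ~1 = 0
~~~a → ~~(c ∨ a) = 1 → 0 = 0
(~(c ∨ a) → ~a) ↔ (~~~a → ~~(c ∨ a)) = 1 ↔ 0 = 0
This gives 0, which is below 2/3.

No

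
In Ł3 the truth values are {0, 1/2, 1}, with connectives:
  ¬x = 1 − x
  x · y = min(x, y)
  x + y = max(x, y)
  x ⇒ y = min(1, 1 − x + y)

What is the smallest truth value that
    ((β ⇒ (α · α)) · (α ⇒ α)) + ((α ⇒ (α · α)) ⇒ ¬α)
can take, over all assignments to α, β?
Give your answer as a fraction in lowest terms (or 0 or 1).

Take α = 1/2, β = 1:
α · α = 1/2 · 1/2 = 1/2
β ⇒ (α · α) = 1 ⇒ 1/2 = 1/2
α ⇒ α = 1/2 ⇒ 1/2 = 1
(β ⇒ (α · α)) · (α ⇒ α) = 1/2 · 1 = 1/2
α · α = 1/2 · 1/2 = 1/2
α ⇒ (α · α) = 1/2 ⇒ 1/2 = 1
¬α = ¬1/2 = 1/2
(α ⇒ (α · α)) ⇒ ¬α = 1 ⇒ 1/2 = 1/2
((β ⇒ (α · α)) · (α ⇒ α)) + ((α ⇒ (α · α)) ⇒ ¬α) = 1/2 + 1/2 = 1/2
No assignment yields a value below 1/2, so this is the minimum.

1/2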